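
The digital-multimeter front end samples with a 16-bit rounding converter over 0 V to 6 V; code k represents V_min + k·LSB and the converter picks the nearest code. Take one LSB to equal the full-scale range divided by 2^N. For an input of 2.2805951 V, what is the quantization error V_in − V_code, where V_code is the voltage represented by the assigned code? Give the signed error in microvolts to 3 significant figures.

Full-scale range = 6 V. LSB = 6 V / 2^16 ≈ 91.55 µV.
(2.2805951 − (0)) / LSB = 2.2805951 × 65536/6 = 24910.1801. Nearest integer: k = 24910.
V_code = V_min + k × range/2^16 = 0 + 24910 × 6/65536 = 2.2805786133 V.
Error = V_in − V_code = 2.2805951 − (2.2805786133) = +16.5 µV.

+16.5 µV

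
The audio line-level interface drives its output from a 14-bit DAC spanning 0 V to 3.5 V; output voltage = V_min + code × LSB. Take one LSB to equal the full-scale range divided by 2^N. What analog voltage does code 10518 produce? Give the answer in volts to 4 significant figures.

V_FS = 3.5 V. LSB = 3.5 V / 2^14.
V_out = 0 + 10518 × (3.5/16384) V
      = 0 V + 2.24689 V = 2.24689 V.

2.247 V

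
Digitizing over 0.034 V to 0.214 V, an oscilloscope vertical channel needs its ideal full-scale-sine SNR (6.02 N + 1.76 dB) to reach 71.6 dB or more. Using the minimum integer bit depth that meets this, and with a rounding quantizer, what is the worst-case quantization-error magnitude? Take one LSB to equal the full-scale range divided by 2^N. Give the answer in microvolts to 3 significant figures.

Span: 0.214 V − (0.034 V) = 0.18 V.
Required N = ⌈(71.6 − 1.76)/6.02⌉ = ⌈11.601⌉ = 12.
LSB = 0.18 V / 2^12 = 43.945 µV.
Max error for round-to-nearest is LSB/2 = 22.0 µV.

22.0 µV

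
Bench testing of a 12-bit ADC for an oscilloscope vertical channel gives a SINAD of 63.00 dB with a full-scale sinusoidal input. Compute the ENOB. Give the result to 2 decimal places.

10.17 bits

ENOB = (63.00 − 1.76)/6.02 = 10.1728 bits.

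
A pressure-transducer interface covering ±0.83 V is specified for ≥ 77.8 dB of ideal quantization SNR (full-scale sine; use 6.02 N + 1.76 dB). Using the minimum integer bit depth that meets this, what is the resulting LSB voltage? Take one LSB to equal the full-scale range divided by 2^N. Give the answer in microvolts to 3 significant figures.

Full-scale range = 0.83 V − (-0.83 V) = 1.66 V.
N ≥ (77.8 − 1.76)/6.02 = 12.631 → N_min = 13.
LSB = 1.66 V ÷ 2^13 = 1.66/8192 V = 203 µV.

203 µV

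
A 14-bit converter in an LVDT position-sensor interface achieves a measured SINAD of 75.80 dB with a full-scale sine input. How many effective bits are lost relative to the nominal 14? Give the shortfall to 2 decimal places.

1.70 bits

N_eff = (75.80 − 1.76)/6.02 = 12.2990 bits.
Shortfall = 14 − 12.2990 = 1.7010 bits.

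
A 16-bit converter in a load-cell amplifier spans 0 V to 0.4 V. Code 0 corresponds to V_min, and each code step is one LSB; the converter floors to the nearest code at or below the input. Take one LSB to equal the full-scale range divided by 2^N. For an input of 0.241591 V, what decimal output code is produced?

39582

Span = 0.4 V. LSB = 0.4 V / 2^16 ≈ 6.104 µV.
(V_in − V_min) × 2^16/range = (0.241591 − (0)) × 65536/0.4 = 39582.269.
Floor → code = 39582.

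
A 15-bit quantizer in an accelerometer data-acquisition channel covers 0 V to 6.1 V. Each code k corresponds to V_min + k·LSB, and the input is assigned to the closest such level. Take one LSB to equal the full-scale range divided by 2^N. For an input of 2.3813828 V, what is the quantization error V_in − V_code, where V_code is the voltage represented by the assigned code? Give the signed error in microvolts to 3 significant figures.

+59.6 µV

Span = 6.1 V. LSB = 6.1 V / 2^15 ≈ 186.2 µV.
(2.3813828 − (0)) / LSB = 2.3813828 × 32768/6.1 = 12792.3199. Nearest integer: k = 12792.
Reconstructed level: 0 + 12792 × 6.1/32768 V = 2.3813232422 V.
V_in − V_code = 2.3813828 − (2.3813232422) = +59.6 µV.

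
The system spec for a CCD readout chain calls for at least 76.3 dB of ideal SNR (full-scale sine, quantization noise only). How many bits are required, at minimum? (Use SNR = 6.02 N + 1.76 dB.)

13 bits

Solving 6.02 N ≥ 76.3 − 1.76: N ≥ 12.382. Round up → N = 13.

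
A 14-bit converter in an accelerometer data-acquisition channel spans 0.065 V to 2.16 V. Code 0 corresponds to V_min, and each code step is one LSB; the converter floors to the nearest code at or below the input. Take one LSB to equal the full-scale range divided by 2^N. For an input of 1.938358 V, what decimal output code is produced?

14650

Full-scale range = 2.16 V − (0.065 V) = 2.095 V. LSB = 2.095 V / 2^14 ≈ 127.9 µV.
V_in − V_min = 1.938358 − (0.065) = 1.873358 V.
Divide by LSB: 1.873358 × 16384/2.095 = 14650.6432.
Truncating gives code 14650.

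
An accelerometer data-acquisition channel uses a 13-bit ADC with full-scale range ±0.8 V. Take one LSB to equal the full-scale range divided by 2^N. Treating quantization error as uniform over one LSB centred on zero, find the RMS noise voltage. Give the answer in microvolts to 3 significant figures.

Range = 0.8 − (-0.8) = 1.6 V.
LSB = 1.6 V ÷ 2^13 = 1.6/8192 V = 195.31 µV.
For a uniform distribution on [−LSB/2, +LSB/2], V_rms = LSB/√12 = 195.31 µV/3.4641 = 56.4 µV.

56.4 µV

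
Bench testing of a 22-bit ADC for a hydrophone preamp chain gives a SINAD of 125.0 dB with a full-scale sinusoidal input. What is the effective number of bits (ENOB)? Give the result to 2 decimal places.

ENOB = (125.0 − 1.76)/6.02 = 20.4718 bits.

20.47 bits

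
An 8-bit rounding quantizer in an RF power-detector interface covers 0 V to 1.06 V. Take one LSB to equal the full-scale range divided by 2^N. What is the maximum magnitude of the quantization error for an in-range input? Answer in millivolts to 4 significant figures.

2.070 mV

Full-scale range = 1.06 V.
LSB = 1.06 V ÷ 2^8 = 1.06/256 V = 4.14063 mV.
Worst-case error for round-to-nearest is half an LSB: 2.070 mV.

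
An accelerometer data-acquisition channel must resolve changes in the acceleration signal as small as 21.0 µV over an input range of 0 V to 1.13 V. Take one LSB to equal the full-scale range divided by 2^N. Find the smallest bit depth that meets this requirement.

16 bits

Span = 1.13 V.
Levels needed ≥ 1.13/21.0 µV = 53810. 2^16 = 65536 suffices, so N_min = 16.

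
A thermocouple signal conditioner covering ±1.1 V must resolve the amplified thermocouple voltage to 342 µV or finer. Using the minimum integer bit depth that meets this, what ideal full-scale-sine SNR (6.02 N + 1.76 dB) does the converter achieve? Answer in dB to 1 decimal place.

80.0 dB

Full-scale range = 1.1 V − (-1.1 V) = 2.2 V.
Levels needed ≥ 2.2/342 µV = 6433. 2^13 = 8192 suffices, so N_min = 13.
SNR = 6.02 × 13 + 1.76 = 80.02 dB.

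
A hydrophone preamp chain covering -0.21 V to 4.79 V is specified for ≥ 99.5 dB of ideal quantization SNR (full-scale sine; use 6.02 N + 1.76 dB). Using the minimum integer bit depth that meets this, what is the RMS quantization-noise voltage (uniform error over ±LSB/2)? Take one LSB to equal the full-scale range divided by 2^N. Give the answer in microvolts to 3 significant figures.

11.0 µV

Range = 4.79 − (-0.21) = 5 V.
Solving 6.02 N ≥ 99.5 − 1.76: N ≥ 16.236. Round up → N = 17.
LSB = 5 V / 2^17 = 38.147 µV.
RMS noise = LSB/√12 = 11.0 µV.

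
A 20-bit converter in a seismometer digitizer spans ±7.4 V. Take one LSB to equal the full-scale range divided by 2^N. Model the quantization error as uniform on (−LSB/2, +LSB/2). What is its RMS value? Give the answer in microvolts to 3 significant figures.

Range = 7.4 − (-7.4) = 14.8 V.
LSB = 14.8 V ÷ 2^20 = 14.8/1048576 V = 14.114 µV.
σ_q = LSB/√12 = 14.114 µV/3.4641 = 4.07 µV.

4.07 µV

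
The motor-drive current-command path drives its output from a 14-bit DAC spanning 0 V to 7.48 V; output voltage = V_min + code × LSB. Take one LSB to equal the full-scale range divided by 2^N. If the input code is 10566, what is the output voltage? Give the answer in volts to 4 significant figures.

Span = 7.48 V. LSB = 7.48 V / 2^14.
V_out = 0 + 10566 × (7.48/16384) V
      = 0 V + 4.82383 V = 4.82383 V.

4.824 V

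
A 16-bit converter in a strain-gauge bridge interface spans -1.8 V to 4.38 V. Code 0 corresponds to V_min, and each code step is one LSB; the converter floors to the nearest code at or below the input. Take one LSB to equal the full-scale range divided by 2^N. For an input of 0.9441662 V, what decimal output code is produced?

29100

Full-scale range = 4.38 V − (-1.8 V) = 6.18 V. LSB = 6.18 V / 2^16 ≈ 94.30 µV.
code = ⌊(V_in − V_min)/LSB⌋ = ⌊(V_in − V_min) × 2^16 / range⌋
     = ⌊(0.9441662 − (-1.8)) × 65536 / 6.18⌋ = ⌊2.7441662 × 65536/6.18⌋
     = ⌊29100.595⌋ = 29100.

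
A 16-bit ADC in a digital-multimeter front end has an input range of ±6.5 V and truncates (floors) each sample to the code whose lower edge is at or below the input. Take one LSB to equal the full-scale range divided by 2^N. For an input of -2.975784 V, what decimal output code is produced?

17766

Range = 6.5 − (-6.5) = 13 V. LSB = 13 V / 2^16 ≈ 198.4 µV.
V_in − V_min = -2.975784 − (-6.5) = 3.524216 V.
Divide by LSB: 3.524216 × 65536/13 = 17766.3861.
Truncating gives code 17766.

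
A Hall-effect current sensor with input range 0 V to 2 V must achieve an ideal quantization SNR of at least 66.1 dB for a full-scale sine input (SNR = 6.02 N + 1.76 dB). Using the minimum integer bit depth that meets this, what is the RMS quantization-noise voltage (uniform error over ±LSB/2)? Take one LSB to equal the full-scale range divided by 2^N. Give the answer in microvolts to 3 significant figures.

282 µV

V_FS = 2 V.
N ≥ (66.1 − 1.76)/6.02 = 10.688 → N_min = 11.
One LSB is 2 V / 2048 = 0.97656 mV.
σ_q = LSB/√12 = 0.97656 mV/3.4641 = 282 µV.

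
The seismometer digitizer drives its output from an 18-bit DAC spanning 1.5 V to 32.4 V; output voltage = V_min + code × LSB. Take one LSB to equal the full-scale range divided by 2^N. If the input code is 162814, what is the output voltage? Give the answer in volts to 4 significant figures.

The full-scale span is 32.4 − (1.5) = 30.9 V. LSB = 30.9 V / 2^18.
V_out = 1.5 + 162814 × (30.9/262144) V
      = 1.5 V + 19.1916 V = 20.6916 V.

20.69 V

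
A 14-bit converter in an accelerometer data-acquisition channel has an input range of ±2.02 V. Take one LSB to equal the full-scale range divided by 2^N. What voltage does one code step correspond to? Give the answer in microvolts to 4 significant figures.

246.6 µV

Range = 2.02 − (-2.02) = 4.04 V.
2^14 = 16384 levels.
LSB = 4.04 V / 2^14 = 246.6 µV.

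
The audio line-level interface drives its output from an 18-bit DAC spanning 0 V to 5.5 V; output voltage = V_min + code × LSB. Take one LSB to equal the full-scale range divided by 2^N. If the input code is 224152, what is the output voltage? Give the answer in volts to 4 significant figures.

Full-scale range = 5.5 V. LSB = 5.5 V / 2^18.
Output = V_min + (224152/262144) × range = 0 + 0.855072 × 5.5 V
      = 0 V + 4.70290 V = 4.70290 V.

4.703 V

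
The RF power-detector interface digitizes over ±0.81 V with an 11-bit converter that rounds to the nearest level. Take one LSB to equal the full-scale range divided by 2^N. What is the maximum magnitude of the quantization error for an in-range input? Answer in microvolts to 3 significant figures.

396 µV

Full-scale range = 0.81 V − (-0.81 V) = 1.62 V.
LSB = 1.62 V ÷ 2^11 = 1.62/2048 V = 0.79102 mV.
|e|_max = LSB/2 = 396 µV.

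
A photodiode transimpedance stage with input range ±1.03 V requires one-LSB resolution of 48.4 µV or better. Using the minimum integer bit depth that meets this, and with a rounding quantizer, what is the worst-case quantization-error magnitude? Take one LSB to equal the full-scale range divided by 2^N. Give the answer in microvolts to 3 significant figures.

The full-scale span is 1.03 − (-1.03) = 2.06 V.
Levels needed ≥ 2.06/48.4 µV = 42560. 2^16 = 65536 suffices, so N_min = 16.
One LSB is 2.06 V / 65536 = 31.433 µV.
Max error for round-to-nearest is LSB/2 = 15.7 µV.

15.7 µV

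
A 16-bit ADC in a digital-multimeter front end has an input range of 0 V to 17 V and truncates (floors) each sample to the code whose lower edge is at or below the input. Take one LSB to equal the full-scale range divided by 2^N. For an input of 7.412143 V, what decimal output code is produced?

Full-scale range = 17 V. LSB = 17 V / 2^16 ≈ 259.4 µV.
code = ⌊(V_in − V_min)/LSB⌋ = ⌊(V_in − V_min) × 2^16 / range⌋
     = ⌊(7.412143 − (0)) × 65536 / 17⌋ = ⌊7.412143 × 65536/17⌋
     = ⌊28574.247⌋ = 28574.

28574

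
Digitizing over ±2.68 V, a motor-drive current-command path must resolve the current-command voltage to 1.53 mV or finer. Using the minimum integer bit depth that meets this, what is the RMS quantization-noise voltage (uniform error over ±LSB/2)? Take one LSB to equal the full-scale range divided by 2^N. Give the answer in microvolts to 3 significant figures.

378 µV

Full-scale range = 2.68 V − (-2.68 V) = 5.36 V.
Required number of levels: 5.36/1.53 mV = 3503.3; smallest N with 2^N ≥ that is 12.
LSB = 5.36 V ÷ 2^12 = 5.36/4096 V = 1.3086 mV.
V_rms = LSB/√12 = 378 µV.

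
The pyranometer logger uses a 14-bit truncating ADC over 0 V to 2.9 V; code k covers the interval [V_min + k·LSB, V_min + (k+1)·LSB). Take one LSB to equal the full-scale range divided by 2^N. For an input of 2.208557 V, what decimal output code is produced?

Span = 2.9 V. LSB = 2.9 V / 2^14 ≈ 177.0 µV.
(V_in − V_min) × 2^14/range = (2.208557 − (0)) × 16384/2.9 = 12477.585.
Floor → code = 12477.

12477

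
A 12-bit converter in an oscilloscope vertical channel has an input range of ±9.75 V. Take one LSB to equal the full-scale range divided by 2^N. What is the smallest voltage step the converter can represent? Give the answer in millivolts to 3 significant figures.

4.76 mV

Range = 9.75 − (-9.75) = 19.5 V.
There are 2^12 = 4096 steps.
Step size = 19.5/4096 V = 4.76 mV.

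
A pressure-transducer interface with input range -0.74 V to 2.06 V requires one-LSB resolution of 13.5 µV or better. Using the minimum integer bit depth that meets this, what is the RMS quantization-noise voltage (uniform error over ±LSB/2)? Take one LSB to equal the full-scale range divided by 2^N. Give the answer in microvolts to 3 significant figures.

3.08 µV

Full-scale range = 2.06 V − (-0.74 V) = 2.8 V.
Required number of levels: 2.8/13.5 µV = 207410; smallest N with 2^N ≥ that is 18.
LSB = 2.8 V / 2^18 = 10.681 µV.
RMS noise = LSB/√12 = 3.08 µV.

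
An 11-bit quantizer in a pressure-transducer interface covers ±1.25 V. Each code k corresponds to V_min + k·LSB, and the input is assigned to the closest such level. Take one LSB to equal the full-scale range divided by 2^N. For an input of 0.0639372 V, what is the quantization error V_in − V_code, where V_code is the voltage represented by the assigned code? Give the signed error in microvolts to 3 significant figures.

+461 µV

The full-scale span is 1.25 − (-1.25) = 2.5 V. LSB = 2.5 V / 2^11 ≈ 1.221 mV.
(0.0639372 − (-1.25)) / LSB = 1.3139372 × 2048/2.5 = 1076.3774. Nearest integer: k = 1076.
V_code = V_min + k × range/2^11 = -1.25 + 1076 × 2.5/2048 = 0.06347656250 V.
Error = V_in − V_code = 0.0639372 − (0.06347656250) = +461 µV.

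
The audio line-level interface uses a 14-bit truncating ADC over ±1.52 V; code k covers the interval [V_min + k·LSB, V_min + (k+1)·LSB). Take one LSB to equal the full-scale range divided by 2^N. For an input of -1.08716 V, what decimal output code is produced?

Full-scale range = 1.52 V − (-1.52 V) = 3.04 V. LSB = 3.04 V / 2^14 ≈ 185.5 µV.
V_in − V_min = -1.08716 − (-1.52) = 0.43284 V.
Divide by LSB: 0.43284 × 16384/3.04 = 2332.7798.
Truncating gives code 2332.

2332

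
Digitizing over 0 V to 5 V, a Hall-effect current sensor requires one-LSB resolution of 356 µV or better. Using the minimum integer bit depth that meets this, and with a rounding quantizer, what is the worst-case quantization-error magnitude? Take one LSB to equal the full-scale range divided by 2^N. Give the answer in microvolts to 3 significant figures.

Range is 5 V.
Required number of levels: 5/356 µV = 14045; smallest N with 2^N ≥ that is 14.
Step size = 5/16384 V = 305.18 µV.
|e|_max = LSB/2 = 153 µV.

153 µV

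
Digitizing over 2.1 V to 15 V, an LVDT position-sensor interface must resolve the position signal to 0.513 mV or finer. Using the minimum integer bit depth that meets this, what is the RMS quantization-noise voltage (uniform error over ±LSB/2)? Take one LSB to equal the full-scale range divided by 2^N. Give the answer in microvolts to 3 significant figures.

114 µV

Span: 15 V − (2.1 V) = 12.9 V.
Required number of levels: 12.9/0.513 mV = 25146; smallest N with 2^N ≥ that is 15.
Step size = 12.9/32768 V = 393.68 µV.
σ_q = LSB/√12 = 393.68 µV/3.4641 = 114 µV.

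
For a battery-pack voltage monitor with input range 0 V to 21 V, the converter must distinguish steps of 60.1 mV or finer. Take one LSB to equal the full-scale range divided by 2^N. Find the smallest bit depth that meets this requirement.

9 bits

V_FS = 21 V.
Need 2^N ≥ 21 V / 60.1 mV = 349.4 → N_min = 9.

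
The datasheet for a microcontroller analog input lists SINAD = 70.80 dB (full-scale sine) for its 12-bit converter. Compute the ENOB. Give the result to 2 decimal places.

ENOB = (70.80 − 1.76)/6.02 = 11.4684 bits.

11.47 bits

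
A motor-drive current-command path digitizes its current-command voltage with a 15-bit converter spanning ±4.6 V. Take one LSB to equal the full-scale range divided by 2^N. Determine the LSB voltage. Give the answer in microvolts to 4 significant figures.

280.8 µV

Full-scale range = 4.6 V − (-4.6 V) = 9.2 V.
Number of codes = 2^15 = 32768.
One LSB is 9.2 V / 32768 = 280.8 µV.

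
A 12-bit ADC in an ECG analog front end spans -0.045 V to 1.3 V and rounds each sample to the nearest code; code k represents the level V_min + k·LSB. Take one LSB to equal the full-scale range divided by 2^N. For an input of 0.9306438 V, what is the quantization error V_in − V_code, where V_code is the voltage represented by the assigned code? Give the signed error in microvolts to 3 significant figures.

+59.1 µV

The full-scale span is 1.3 − (-0.045) = 1.345 V. LSB = 1.345 V / 2^12 ≈ 328.4 µV.
(V_in − V_min)/LSB = (0.9306438 − (-0.045)) × 4096/1.345 = 2971.1799 → nearest code k = 2971.
V_code = V_min + k × range/2^12 = -0.045 + 2971 × 1.345/4096 = 0.9305847168 V.
e = 0.9306438 − (0.9305847168) = +59.1 µV.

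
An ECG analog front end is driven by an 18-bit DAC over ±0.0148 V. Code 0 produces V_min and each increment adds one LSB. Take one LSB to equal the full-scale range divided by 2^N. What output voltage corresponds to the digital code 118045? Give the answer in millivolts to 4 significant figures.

-1.471 mV

The full-scale span is 0.0148 − (-0.0148) = 0.0296 V. LSB = 0.0296 V / 2^18.
V_out = -0.0148 + 118045 × (0.0296/262144) V
      = -0.0148 + 0.0133291 = -0.00147094 V.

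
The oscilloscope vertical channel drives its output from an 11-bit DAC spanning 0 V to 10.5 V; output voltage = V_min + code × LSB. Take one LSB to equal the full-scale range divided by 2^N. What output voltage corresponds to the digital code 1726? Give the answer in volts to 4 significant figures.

Full-scale range = 10.5 V. LSB = 10.5 V / 2^11.
V_out = 0 + 1726 × (10.5/2048) V
      = 0 V + 8.84912 V = 8.84912 V.

8.849 V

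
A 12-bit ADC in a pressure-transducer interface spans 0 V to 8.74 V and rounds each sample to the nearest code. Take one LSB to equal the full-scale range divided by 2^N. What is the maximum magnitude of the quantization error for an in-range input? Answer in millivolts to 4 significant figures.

Full-scale range = 8.74 V.
One LSB is 8.74 V / 4096 = 2.13379 mV.
Worst-case error for round-to-nearest is half an LSB: 1.067 mV.

1.067 mV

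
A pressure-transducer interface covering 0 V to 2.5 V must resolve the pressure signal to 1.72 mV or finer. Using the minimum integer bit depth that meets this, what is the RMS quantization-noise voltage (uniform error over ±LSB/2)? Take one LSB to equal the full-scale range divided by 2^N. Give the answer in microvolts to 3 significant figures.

352 µV

Full-scale range = 2.5 V.
Levels needed ≥ 2.5/1.72 mV = 1453. 2^11 = 2048 suffices, so N_min = 11.
LSB = 2.5 V ÷ 2^11 = 2.5/2048 V = 1.2207 mV.
RMS noise = LSB/√12 = 352 µV.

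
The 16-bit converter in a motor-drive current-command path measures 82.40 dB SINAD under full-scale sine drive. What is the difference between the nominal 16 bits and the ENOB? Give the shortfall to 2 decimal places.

2.60 bits

N_eff = (82.40 − 1.76)/6.02 = 13.3953 bits.
16 − 13.3953 = 2.60 bits below nominal.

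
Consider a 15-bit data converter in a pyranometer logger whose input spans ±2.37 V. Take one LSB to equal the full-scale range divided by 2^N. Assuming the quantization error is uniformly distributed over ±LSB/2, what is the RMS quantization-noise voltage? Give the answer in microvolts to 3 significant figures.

Full-scale range = 2.37 V − (-2.37 V) = 4.74 V.
LSB = 4.74 V ÷ 2^15 = 4.74/32768 V = 144.65 µV.
RMS of a uniform error over width LSB is LSB/√12 = 41.8 µV.

41.8 µV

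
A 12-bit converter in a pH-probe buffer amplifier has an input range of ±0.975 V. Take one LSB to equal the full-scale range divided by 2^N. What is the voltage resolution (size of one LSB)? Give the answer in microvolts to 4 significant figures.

The full-scale span is 0.975 − (-0.975) = 1.95 V.
2^12 = 4096 levels.
LSB = 1.95 V ÷ 2^12 = 1.95/4096 V = 476.1 µV.

476.1 µV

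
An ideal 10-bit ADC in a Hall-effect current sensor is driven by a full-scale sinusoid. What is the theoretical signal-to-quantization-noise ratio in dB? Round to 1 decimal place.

62.0 dB

SNR = 6.02·10 + 1.76 = 61.96 dB.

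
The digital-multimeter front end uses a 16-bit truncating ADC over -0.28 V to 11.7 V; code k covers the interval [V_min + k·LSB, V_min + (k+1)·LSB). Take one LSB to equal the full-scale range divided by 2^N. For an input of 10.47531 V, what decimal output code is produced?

Full-scale range = 11.7 V − (-0.28 V) = 11.98 V. LSB = 11.98 V / 2^16 ≈ 182.8 µV.
V_in − V_min = 10.47531 − (-0.28) = 10.75531 V.
Divide by LSB: 10.75531 × 65536/11.98 = 58836.3937.
Truncating gives code 58836.

58836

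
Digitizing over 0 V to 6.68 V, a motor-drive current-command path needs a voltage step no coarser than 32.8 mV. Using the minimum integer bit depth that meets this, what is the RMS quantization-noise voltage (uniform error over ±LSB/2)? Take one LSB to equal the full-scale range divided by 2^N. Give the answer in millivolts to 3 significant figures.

Span = 6.68 V.
Need 2^N ≥ 6.68 V / 32.8 mV = 203.7 → N_min = 8.
One LSB is 6.68 V / 256 = 26.094 mV.
σ_q = LSB/√12 = 26.094 mV/3.4641 = 7.53 mV.

7.53 mV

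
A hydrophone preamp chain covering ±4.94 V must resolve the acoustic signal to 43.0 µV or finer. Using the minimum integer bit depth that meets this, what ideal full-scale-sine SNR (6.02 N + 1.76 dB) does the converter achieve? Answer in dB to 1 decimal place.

Full-scale range = 4.94 V − (-4.94 V) = 9.88 V.
Need 2^N ≥ 9.88 V / 43.0 µV = 229800 → N_min = 18.
SNR = 6.02 × 18 + 1.76 = 110.12 dB.

110.1 dB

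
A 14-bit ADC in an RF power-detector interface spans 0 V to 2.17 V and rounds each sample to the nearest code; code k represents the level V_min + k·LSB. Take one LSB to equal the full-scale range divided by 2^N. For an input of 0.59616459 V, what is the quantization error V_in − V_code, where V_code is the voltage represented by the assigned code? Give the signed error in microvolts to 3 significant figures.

Range is 2.17 V. LSB = 2.17 V / 2^14 ≈ 132.4 µV.
(0.59616459 − (0)) / LSB = 0.59616459 × 16384/2.17 = 4501.1800. Nearest integer: k = 4501.
Reconstructed level: 0 + 4501 × 2.17/16384 V = 0.59614074707 V.
Error = V_in − V_code = 0.59616459 − (0.59614074707) = +23.8 µV.

+23.8 µV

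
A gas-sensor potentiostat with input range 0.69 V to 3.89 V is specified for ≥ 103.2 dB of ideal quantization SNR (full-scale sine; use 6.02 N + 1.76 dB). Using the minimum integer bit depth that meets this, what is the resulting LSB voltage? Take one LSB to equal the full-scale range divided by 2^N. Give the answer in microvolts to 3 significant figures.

Span: 3.89 V − (0.69 V) = 3.2 V.
Required N = ⌈(103.2 − 1.76)/6.02⌉ = ⌈16.850⌉ = 17.
LSB = 3.2 V / 2^17 = 24.4 µV.

24.4 µV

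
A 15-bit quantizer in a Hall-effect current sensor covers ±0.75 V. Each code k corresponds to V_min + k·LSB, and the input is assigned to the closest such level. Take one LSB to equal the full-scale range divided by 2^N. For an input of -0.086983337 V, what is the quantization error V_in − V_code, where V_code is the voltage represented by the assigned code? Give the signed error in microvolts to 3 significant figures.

−8.24 µV

Span: 0.75 V − (-0.75 V) = 1.5 V. LSB = 1.5 V / 2^15 ≈ 45.78 µV.
(-0.086983337 − (-0.75)) / LSB = 0.663016663 × 32768/1.5 = 14483.8200. Nearest integer: k = 14484.
V_code = V_min + k × range/2^15 = -0.75 + 14484 × 1.5/32768 = -0.086975097656 V.
Error = V_in − V_code = -0.086983337 − (-0.086975097656) = −8.24 µV.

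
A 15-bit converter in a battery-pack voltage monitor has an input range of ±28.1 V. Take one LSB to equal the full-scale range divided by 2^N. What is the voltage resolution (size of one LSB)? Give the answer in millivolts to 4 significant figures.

1.715 mV

Range = 28.1 − (-28.1) = 56.2 V.
Number of codes = 2^15 = 32768.
Step size = 56.2/32768 V = 1.715 mV.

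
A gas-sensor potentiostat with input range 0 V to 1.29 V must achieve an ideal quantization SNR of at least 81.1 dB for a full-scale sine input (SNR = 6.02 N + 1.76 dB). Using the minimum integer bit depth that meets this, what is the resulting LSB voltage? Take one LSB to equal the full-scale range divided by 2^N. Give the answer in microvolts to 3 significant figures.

V_FS = 1.29 V.
6.02 N + 1.76 ≥ 81.1 gives N ≥ 13.179, so the minimum integer is 14.
LSB = 1.29 V / 2^14 = 78.7 µV.

78.7 µV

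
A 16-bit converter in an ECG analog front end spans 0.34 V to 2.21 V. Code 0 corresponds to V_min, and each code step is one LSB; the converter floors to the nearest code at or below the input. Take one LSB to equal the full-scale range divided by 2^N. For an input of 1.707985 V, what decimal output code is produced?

Span: 2.21 V − (0.34 V) = 1.87 V. LSB = 1.87 V / 2^16 ≈ 28.53 µV.
(V_in − V_min) × 2^16/range = (1.707985 − (0.34)) × 65536/1.87 = 47942.388.
Floor → code = 47942.

47942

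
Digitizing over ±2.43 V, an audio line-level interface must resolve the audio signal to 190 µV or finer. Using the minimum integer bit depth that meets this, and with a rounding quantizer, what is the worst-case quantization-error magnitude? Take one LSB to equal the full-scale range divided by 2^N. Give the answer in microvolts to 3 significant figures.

74.2 µV

Span: 2.43 V − (-2.43 V) = 4.86 V.
Levels needed ≥ 4.86/190 µV = 25580. 2^15 = 32768 suffices, so N_min = 15.
LSB = 4.86 V ÷ 2^15 = 4.86/32768 V = 148.32 µV.
|e|_max = LSB/2 = 74.2 µV.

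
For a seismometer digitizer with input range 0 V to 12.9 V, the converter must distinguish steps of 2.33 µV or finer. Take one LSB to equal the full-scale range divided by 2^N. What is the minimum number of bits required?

23 bits

V_FS = 12.9 V.
Levels needed ≥ 12.9/2.33 µV = 5.536e6. 2^23 = 8388608 suffices, so N_min = 23.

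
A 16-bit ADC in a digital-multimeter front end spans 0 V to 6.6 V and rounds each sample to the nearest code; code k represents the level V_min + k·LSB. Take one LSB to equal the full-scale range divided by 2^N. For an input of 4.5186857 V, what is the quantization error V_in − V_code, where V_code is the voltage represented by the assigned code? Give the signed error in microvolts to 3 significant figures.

+18.1 µV

Range is 6.6 V. LSB = 6.6 V / 2^16 ≈ 100.7 µV.
Position in LSBs: (4.5186857 − (0)) × 65536/6.6 = 44869.1797; rounding gives k = 44869.
Reconstructed level: 0 + 44869 × 6.6/65536 V = 4.5186676025 V.
V_in − V_code = 4.5186857 − (4.5186676025) = +18.1 µV.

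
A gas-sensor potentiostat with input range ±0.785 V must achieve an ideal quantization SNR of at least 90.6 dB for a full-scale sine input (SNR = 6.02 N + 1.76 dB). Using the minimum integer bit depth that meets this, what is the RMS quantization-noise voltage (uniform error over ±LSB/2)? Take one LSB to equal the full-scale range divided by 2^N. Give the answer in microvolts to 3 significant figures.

Full-scale range = 0.785 V − (-0.785 V) = 1.57 V.
6.02 N + 1.76 ≥ 90.6 gives N ≥ 14.757, so the minimum integer is 15.
LSB = 1.57 V / 2^15 = 47.913 µV.
V_rms = LSB/√12 = 13.8 µV.

13.8 µV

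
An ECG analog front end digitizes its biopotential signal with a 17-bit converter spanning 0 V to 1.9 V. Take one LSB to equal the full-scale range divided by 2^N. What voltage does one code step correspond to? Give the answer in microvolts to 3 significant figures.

V_FS = 1.9 V.
2^17 = 131072 levels.
Step size = 1.9/131072 V = 14.5 µV.

14.5 µV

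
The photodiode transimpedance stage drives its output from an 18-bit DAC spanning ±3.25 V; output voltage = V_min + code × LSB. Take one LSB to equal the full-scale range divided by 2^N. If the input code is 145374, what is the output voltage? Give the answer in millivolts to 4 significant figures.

Span: 3.25 V − (-3.25 V) = 6.5 V. LSB = 6.5 V / 2^18.
V_out = -3.25 + 145374 × (6.5/262144) V
      = -3.25 + 3.60463 = 0.354626 V.

354.6 mV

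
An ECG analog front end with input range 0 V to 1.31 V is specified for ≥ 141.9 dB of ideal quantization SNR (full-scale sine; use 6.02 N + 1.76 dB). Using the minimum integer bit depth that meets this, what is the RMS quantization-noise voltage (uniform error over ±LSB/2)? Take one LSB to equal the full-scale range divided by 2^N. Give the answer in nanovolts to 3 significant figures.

Range is 1.31 V.
N ≥ (141.9 − 1.76)/6.02 = 23.279 → N_min = 24.
LSB = 1.31 V ÷ 2^24 = 1.31/16777216 V = 78.082 nV.
V_rms = LSB/√12 = 22.5 nV.

22.5 nV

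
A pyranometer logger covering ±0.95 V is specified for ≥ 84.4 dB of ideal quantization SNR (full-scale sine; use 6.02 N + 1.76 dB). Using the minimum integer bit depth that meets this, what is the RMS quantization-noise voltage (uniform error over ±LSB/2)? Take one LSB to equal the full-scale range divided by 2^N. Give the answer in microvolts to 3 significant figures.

Full-scale range = 0.95 V − (-0.95 V) = 1.9 V.
N ≥ (84.4 − 1.76)/6.02 = 13.728 → N_min = 14.
LSB = 1.9 V ÷ 2^14 = 1.9/16384 V = 115.97 µV.
σ_q = LSB/√12 = 115.97 µV/3.4641 = 33.5 µV.

33.5 µV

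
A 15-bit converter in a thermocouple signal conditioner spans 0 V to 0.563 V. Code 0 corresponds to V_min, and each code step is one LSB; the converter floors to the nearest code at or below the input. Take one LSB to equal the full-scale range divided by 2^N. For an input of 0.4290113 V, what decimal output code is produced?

24969

V_FS = 0.563 V. LSB = 0.563 V / 2^15 ≈ 17.18 µV.
V_in − V_min = 0.4290113 − (0) = 0.4290113 V.
Divide by LSB: 0.4290113 × 32768/0.563 = 24969.5245.
Truncating gives code 24969.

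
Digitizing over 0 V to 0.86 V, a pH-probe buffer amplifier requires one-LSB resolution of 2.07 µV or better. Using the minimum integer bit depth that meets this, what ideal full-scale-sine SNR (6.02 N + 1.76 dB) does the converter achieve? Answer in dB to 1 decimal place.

Range is 0.86 V.
0.86 V / 2.07 µV = 415500. Since 2^18 = 262144 and 2^19 = 524288, N = 19.
Ideal SNR at N = 19: 6.02·19 + 1.76 = 116.1 dB.

116.1 dB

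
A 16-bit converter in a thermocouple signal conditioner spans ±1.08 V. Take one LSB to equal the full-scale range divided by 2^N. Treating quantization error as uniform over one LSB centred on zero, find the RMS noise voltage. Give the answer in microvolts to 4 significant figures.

The full-scale span is 1.08 − (-1.08) = 2.16 V.
LSB = 2.16 V / 2^16 = 32.9590 µV.
V_rms = LSB/√12 = 32.9590 µV / √12 = 9.514 µV.

9.514 µV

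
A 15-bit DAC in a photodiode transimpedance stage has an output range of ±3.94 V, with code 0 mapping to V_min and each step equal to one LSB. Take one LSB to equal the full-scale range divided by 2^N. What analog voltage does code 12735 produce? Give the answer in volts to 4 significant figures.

-0.8775 V

Span: 3.94 V − (-3.94 V) = 7.88 V. LSB = 7.88 V / 2^15.
V_out = -3.94 + 12735 × (7.88/32768) V
      = -3.94 V + 3.06249 V = -0.877506 V.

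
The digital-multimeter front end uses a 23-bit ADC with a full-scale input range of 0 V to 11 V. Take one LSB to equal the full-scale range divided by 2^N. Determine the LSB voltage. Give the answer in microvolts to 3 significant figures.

V_FS = 11 V.
Number of codes = 2^23 = 8388608.
LSB = 11 V / 2^23 = 1.31 µV.

1.31 µV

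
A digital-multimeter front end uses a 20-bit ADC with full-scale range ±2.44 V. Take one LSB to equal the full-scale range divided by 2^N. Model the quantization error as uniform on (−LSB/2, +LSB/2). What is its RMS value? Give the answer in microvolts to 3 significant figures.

1.34 µV

Range = 2.44 − (-2.44) = 4.88 V.
Step size = 4.88/1048576 V = 4.6539 µV.
V_rms = LSB/√12 = 4.6539 µV / √12 = 1.34 µV.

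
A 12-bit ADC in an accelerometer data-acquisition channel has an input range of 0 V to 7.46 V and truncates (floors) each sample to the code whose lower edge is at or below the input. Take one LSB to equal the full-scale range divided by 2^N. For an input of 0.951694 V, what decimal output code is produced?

522

Range is 7.46 V. LSB = 7.46 V / 2^12 ≈ 1.821 mV.
code = ⌊(V_in − V_min)/LSB⌋ = ⌊(V_in − V_min) × 2^12 / range⌋
     = ⌊(0.951694 − (0)) × 4096 / 7.46⌋ = ⌊0.951694 × 4096/7.46⌋
     = ⌊522.539⌋ = 522.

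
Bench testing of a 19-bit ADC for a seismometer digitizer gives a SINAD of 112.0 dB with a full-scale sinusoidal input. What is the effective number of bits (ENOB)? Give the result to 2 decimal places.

ENOB = (112.0 − 1.76)/6.02 = 18.3123 bits.

18.31 bits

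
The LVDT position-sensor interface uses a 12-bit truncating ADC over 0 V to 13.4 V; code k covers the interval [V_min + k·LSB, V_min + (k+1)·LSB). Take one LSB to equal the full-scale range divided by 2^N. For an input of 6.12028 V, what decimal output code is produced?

Full-scale range = 13.4 V. LSB = 13.4 V / 2^12 ≈ 3.271 mV.
code = ⌊(V_in − V_min)/LSB⌋ = ⌊(V_in − V_min) × 2^12 / range⌋
     = ⌊(6.12028 − (0)) × 4096 / 13.4⌋ = ⌊6.12028 × 4096/13.4⌋
     = ⌊1870.796⌋ = 1870.

1870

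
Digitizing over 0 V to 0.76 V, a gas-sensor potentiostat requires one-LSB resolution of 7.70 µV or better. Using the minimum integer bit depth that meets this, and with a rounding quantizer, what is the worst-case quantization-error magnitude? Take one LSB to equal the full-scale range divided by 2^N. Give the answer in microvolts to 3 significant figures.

2.90 µV

Range is 0.76 V.
0.76 V / 7.70 µV = 98700. Since 2^16 = 65536 and 2^17 = 131072, N = 17.
Step size = 0.76/131072 V = 5.7983 µV.
Max error for round-to-nearest is LSB/2 = 2.90 µV.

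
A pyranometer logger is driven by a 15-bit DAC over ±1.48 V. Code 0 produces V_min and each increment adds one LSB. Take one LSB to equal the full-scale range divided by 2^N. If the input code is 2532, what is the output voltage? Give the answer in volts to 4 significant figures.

The full-scale span is 1.48 − (-1.48) = 2.96 V. LSB = 2.96 V / 2^15.
V_out = -1.48 + 2532 × (2.96/32768) V
      = -1.48 + 0.228721 = -1.25128 V.

-1.251 V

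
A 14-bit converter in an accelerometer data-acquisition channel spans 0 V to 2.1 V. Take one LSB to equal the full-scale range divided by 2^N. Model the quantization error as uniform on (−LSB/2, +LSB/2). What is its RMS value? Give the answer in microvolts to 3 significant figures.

Full-scale range = 2.1 V.
One LSB is 2.1 V / 16384 = 128.17 µV.
σ_q = LSB/√12 = 128.17 µV/3.4641 = 37.0 µV.

37.0 µV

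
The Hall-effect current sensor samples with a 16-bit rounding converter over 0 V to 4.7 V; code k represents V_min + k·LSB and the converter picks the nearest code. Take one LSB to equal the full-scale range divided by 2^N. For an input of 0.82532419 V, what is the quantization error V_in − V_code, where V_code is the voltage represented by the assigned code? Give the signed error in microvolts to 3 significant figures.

Span = 4.7 V. LSB = 4.7 V / 2^16 ≈ 71.72 µV.
Position in LSBs: (0.82532419 − (0)) × 65536/4.7 = 11508.1800; rounding gives k = 11508.
V_code = 0 + (11508/65536) × 4.7 = 0.82531127930 V.
V_in − V_code = 0.82532419 − (0.82531127930) = +12.9 µV.

+12.9 µV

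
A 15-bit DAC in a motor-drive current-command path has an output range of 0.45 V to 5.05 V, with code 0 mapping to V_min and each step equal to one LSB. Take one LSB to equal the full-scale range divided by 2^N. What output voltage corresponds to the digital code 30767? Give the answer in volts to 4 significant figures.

Span: 5.05 V − (0.45 V) = 4.6 V. LSB = 4.6 V / 2^15.
V_out = V_min + code × LSB = 0.45 V + 30767 × 4.6 V / 32768
      = 0.45 + 4.31910 = 4.76910 V.

4.769 V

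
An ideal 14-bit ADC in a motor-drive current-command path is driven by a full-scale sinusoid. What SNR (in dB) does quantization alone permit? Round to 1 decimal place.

Ideal quantization SNR: 6.02 × 14 + 1.76 dB = 86.0 dB.

86.0 dB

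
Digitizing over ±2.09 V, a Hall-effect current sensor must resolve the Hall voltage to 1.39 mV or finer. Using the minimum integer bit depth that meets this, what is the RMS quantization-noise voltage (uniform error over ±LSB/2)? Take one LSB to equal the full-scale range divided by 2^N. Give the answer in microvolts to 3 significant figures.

The full-scale span is 2.09 − (-2.09) = 4.18 V.
Required number of levels: 4.18/1.39 mV = 3007.2; smallest N with 2^N ≥ that is 12.
LSB = 4.18 V / 2^12 = 1.0205 mV.
RMS noise = LSB/√12 = 295 µV.

295 µV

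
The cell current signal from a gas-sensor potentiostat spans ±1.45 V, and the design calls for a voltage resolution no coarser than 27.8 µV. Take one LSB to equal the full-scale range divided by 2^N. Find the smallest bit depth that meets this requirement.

The full-scale span is 1.45 − (-1.45) = 2.9 V.
Levels needed ≥ 2.9/27.8 µV = 104300. 2^17 = 131072 suffices, so N_min = 17.

17 bits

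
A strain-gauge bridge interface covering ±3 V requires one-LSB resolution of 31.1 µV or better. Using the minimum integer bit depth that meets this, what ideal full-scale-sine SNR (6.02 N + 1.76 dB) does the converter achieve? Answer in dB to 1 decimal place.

110.1 dB

Full-scale range = 3 V − (-3 V) = 6 V.
Need 2^N ≥ 6 V / 31.1 µV = 192900 → N_min = 18.
Ideal SNR at N = 18: 6.02·18 + 1.76 = 110.1 dB.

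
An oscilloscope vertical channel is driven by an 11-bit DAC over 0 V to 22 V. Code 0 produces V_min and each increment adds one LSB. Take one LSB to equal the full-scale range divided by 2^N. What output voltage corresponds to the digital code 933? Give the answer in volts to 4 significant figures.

10.02 V

Span = 22 V. LSB = 22 V / 2^11.
V_out = 0 + 933 × (22/2048) V
      = 0 + 10.0225 = 10.0225 V.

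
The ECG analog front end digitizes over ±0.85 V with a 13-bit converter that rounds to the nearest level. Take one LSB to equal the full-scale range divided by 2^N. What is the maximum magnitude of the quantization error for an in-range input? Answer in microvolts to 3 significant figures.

Full-scale range = 0.85 V − (-0.85 V) = 1.7 V.
One LSB is 1.7 V / 8192 = 207.52 µV.
|e|_max = LSB/2 = 104 µV.

104 µV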